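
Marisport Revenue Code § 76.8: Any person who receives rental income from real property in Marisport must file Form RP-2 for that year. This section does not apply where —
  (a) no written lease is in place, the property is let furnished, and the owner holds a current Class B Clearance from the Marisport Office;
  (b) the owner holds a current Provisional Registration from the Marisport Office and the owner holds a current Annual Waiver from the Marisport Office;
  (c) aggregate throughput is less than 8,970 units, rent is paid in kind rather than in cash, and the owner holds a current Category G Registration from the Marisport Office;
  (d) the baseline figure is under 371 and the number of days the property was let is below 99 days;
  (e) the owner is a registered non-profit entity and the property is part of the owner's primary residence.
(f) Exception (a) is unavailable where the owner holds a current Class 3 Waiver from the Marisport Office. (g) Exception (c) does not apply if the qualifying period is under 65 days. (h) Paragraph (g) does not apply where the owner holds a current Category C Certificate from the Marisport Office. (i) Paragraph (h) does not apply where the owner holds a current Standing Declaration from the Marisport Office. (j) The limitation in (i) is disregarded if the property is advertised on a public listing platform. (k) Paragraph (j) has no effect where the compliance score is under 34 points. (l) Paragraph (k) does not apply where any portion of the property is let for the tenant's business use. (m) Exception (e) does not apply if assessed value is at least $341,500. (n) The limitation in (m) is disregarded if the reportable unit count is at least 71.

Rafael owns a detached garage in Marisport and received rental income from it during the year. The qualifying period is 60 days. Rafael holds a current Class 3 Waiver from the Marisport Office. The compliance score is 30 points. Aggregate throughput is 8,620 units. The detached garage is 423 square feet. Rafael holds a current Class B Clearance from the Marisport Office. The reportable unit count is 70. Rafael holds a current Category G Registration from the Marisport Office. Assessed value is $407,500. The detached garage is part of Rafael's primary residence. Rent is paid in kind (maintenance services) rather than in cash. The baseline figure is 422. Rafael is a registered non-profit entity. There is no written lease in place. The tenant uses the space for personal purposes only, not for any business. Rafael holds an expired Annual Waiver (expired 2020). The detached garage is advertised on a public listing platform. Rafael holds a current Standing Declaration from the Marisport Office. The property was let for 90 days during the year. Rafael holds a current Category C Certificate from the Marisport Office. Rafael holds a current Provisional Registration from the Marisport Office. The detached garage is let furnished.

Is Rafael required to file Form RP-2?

Exception (a): there is no written lease; the property is let furnished; a current Class B Clearance is held — every condition holds. But: (f) operates — a current Class 3 Waiver is held. Exception (a) does not apply.
Exception (b) requires that the owner holds a current Annual Waiver from the Marisport Office; but there is no Annual Waiver in force, so (b) is unavailable.
Exception (c)'s conditions are all satisfied: aggregate throughput is 8,620 units, less than the 8,970 units limit; rent is paid in kind; a current Category G Registration is held. But applying paragraphs (g)–(l): (g) is triggered — the qualifying period is 60 days, under the 65 days limit. (h) would limit (g) — a current Category C Certificate is held — but (i) sets (h) aside: (i) is triggered — a current Standing Declaration is held. (j) is engaged (the property is publicly advertised), but yields to (k): (k) is triggered — the compliance score is 30 points, under the 34 points limit. (l) does not operate here (the space is used for personal purposes only), so (k) stands. (c) is therefore removed.
Exception (d) does not apply: the baseline figure is 422, not under 371.
Exception (e) is satisfied on its face — Rafael is a registered non-profit; the detached garage is part of the primary residence. But: (m) operates against (e): assessed value is $407,500, meeting the $341,500 threshold. (n) does not operate here (the reportable unit count is 70, short of 71), so (m) stands. Exception (e) does not apply.
No exception applies. The general rule governs.

Yes — Rafael must file Form RP-2.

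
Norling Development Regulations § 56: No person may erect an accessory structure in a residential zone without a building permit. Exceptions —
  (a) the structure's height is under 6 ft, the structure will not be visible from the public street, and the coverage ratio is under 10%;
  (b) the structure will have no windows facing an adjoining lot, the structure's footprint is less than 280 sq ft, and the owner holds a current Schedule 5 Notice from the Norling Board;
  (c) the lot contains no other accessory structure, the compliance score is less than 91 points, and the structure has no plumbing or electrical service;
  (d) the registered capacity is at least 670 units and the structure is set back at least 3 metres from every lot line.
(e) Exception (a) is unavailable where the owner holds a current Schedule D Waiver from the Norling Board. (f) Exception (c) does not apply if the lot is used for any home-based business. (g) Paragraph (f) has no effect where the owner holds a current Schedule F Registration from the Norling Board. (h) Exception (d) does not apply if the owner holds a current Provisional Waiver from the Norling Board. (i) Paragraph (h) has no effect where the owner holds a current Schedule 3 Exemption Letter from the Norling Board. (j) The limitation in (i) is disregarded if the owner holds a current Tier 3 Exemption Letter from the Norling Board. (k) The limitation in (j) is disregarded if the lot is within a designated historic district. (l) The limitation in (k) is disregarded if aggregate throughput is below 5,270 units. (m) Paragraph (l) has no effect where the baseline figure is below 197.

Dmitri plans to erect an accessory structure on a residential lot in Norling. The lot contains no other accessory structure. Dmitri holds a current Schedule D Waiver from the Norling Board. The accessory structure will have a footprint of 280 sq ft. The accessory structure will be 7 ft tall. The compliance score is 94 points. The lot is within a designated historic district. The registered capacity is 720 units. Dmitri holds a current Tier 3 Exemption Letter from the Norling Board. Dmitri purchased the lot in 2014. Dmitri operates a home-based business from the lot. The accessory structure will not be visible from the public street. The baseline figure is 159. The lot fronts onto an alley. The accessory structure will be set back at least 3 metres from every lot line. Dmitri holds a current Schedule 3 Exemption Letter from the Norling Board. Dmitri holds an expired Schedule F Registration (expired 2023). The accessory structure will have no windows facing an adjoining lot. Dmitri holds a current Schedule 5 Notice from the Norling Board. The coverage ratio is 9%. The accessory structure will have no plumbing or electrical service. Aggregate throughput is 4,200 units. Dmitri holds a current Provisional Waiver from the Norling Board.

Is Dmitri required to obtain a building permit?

No — exception (d) applies; Dmitri does not need a building permit.

Exception (a) does not apply: the structure's height is 7 ft, not under 6 ft.
Exception (b) requires that the structure's footprint is less than 280 sq ft; but the structure's footprint is 280 sq ft, not less than 280 sq ft, so (b) is unavailable.
Exception (c) requires that the compliance score is less than 91 points; but the compliance score is 94 points, not less than 91 points, so (c) is unavailable.
Exception (d)'s conditions are all satisfied: the registered capacity is 720 units, meeting the 670 units threshold; the setback is at least 3 m on every side. Considering the limiting provisions: (h) applies (a current Provisional Waiver is held), but yields to (i): (i) operates against (h): a current Schedule 3 Exemption Letter is held. (j) operates (a current Tier 3 Exemption Letter is held), but is itself disapplied by (k): (k) operates against (j): the lot is in a historic district. (l) would limit (k) — aggregate throughput is 4,200 units, below the 5,270 units limit — but (m) sets (l) aside: (m) operates against (l): the baseline figure is 159, below the 197 limit. Exception (d) stands.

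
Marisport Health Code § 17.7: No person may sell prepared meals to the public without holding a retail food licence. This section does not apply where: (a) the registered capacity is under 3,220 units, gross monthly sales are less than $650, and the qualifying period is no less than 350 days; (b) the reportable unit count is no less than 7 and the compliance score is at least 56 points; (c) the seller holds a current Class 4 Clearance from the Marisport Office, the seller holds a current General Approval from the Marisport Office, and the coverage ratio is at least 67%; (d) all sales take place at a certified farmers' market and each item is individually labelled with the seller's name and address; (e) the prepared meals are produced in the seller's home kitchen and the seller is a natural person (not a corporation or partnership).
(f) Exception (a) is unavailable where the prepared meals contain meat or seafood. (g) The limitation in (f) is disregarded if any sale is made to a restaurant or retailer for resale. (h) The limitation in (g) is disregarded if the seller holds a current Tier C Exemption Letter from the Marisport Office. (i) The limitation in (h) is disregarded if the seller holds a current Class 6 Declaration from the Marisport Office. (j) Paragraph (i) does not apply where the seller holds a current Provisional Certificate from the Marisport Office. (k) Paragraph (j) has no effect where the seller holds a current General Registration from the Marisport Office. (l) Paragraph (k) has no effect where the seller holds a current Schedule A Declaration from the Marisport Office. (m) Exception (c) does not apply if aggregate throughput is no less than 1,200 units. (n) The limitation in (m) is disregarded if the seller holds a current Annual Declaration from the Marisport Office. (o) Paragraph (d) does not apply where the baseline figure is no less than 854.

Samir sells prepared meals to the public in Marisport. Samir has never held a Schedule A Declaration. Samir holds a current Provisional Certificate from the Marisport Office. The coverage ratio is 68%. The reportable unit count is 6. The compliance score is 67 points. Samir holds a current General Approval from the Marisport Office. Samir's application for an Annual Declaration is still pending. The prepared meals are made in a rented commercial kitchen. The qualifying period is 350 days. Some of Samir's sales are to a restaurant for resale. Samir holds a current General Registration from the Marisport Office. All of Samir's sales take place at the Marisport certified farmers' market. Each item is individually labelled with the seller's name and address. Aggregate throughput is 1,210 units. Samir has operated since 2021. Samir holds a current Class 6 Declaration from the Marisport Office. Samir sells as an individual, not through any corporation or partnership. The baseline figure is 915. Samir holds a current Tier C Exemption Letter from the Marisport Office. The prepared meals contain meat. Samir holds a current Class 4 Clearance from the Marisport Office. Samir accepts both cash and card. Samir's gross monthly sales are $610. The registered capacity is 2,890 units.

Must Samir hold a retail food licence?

All of (a)'s requirements are met (the registered capacity is 2,890 units, under the 3,220 units limit; gross monthly sales are $610, less than the $650 limit; the qualifying period is 350 days, meeting the 350 days threshold). Applying paragraphs (f)–(l): (f) would limit (a) — the prepared meals contain meat — but (g) sets (f) aside: (g) operates against (f): some sales are to a restaurant for resale. (h) is triggered (a current Tier C Exemption Letter is held), but is itself disapplied by (i): (i) operates — a current Class 6 Declaration is held. (j) is engaged (a current Provisional Certificate is held), but is displaced by (k): (k) is engaged — a current General Registration is held. (l) is not triggered (there is no Schedule A Declaration in force), so (k) stands. Exception (a) stands.
Exception (b) requires that the reportable unit count is no less than 7; but the reportable unit count is 6, short of 7, so (b) is unavailable.
Exception (c): a current Class 4 Clearance is held; a current General Approval is held; the coverage ratio is 68%, meeting the 67% threshold — every condition holds. Turning to paragraphs (m)–(n): (m) operates — aggregate throughput is 1,210 units, meeting the 1,200 units threshold. (n), which would lift (m), is not engaged — the Annual Declaration is not current. So (c) is unavailable.
All of (d)'s requirements are met (all sales are at a certified farmers' market; items are individually labelled). Turning to paragraph (o): (o) operates against (d): the baseline figure is 915, meeting the 854 threshold. (d) is therefore removed.
Exception (e) fails — the prepared meals are made in a commercial kitchen, not a home kitchen.

No — exception (a) applies; Samir is not required to hold a retail food licence.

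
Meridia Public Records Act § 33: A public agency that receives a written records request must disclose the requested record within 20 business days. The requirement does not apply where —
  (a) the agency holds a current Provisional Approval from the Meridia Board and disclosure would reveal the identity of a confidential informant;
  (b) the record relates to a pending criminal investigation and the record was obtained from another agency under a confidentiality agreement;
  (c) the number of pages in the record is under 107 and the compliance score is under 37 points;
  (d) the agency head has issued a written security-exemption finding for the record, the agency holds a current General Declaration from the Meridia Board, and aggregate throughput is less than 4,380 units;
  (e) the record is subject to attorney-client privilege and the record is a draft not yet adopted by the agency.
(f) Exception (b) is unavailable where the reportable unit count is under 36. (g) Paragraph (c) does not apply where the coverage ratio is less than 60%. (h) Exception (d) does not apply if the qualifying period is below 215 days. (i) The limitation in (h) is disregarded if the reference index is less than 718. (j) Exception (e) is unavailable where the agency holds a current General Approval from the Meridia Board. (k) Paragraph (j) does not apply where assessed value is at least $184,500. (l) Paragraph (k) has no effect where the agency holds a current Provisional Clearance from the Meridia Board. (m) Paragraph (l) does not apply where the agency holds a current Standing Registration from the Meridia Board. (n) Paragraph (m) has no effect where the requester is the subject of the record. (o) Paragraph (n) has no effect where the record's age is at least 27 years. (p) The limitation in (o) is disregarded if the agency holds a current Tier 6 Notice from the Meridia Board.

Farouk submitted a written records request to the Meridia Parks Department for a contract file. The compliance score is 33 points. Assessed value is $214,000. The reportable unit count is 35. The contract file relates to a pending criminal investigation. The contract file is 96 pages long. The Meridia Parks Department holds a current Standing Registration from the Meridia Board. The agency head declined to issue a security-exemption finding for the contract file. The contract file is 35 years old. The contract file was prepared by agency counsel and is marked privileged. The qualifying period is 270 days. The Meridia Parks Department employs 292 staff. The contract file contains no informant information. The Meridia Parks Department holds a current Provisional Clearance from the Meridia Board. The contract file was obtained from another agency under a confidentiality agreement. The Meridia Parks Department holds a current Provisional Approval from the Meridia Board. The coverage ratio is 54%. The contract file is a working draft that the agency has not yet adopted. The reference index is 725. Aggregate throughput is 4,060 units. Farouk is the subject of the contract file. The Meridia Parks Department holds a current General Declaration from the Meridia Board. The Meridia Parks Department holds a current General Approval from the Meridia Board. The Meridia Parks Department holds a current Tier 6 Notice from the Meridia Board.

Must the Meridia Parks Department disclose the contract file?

Yes — the Meridia Parks Department must disclose the contract file.

Exception (a) requires that disclosure would reveal the identity of a confidential informant; but the contract file contains no informant information, so (a) is unavailable.
Exception (b) is satisfied on its face — the contract file relates to a pending investigation; the contract file was obtained under a confidentiality agreement. Turning to paragraph (f): (f) operates against (b): the reportable unit count is 35, under the 36 limit. (b) is therefore removed.
Exception (c)'s conditions are all satisfied: the number of pages in the record is 96, under the 107 limit; the compliance score is 33 points, under the 37 points limit. However, paragraph (g) must be considered: (g) applies — the coverage ratio is 54%, less than the 60% limit. So (c) is unavailable.
Exception (d) requires that the agency head has issued a written security-exemption finding for the record; but the agency head declined to issue a security-exemption finding, so (d) is unavailable.
Exception (e)'s conditions are all satisfied: the contract file is privileged; the contract file is an unadopted draft. But applying paragraphs (j)–(p): (j) operates against (e): a current General Approval is held. (k) would limit (j) — assessed value is $214,000, meeting the $184,500 threshold — but (l) sets (k) aside: (l) operates against (k): a current Provisional Clearance is held. (m) would limit (l) — a current Standing Registration is held — but (n) sets (m) aside: (n) operates against (m): Farouk is the subject of the contract file. (o) operates (the record's age is 35 years, meeting the 27 years threshold), but yields to (p): (p) operates against (o): a current Tier 6 Notice is held. (e) is therefore removed.
Every exception is unavailable, so the rule governs.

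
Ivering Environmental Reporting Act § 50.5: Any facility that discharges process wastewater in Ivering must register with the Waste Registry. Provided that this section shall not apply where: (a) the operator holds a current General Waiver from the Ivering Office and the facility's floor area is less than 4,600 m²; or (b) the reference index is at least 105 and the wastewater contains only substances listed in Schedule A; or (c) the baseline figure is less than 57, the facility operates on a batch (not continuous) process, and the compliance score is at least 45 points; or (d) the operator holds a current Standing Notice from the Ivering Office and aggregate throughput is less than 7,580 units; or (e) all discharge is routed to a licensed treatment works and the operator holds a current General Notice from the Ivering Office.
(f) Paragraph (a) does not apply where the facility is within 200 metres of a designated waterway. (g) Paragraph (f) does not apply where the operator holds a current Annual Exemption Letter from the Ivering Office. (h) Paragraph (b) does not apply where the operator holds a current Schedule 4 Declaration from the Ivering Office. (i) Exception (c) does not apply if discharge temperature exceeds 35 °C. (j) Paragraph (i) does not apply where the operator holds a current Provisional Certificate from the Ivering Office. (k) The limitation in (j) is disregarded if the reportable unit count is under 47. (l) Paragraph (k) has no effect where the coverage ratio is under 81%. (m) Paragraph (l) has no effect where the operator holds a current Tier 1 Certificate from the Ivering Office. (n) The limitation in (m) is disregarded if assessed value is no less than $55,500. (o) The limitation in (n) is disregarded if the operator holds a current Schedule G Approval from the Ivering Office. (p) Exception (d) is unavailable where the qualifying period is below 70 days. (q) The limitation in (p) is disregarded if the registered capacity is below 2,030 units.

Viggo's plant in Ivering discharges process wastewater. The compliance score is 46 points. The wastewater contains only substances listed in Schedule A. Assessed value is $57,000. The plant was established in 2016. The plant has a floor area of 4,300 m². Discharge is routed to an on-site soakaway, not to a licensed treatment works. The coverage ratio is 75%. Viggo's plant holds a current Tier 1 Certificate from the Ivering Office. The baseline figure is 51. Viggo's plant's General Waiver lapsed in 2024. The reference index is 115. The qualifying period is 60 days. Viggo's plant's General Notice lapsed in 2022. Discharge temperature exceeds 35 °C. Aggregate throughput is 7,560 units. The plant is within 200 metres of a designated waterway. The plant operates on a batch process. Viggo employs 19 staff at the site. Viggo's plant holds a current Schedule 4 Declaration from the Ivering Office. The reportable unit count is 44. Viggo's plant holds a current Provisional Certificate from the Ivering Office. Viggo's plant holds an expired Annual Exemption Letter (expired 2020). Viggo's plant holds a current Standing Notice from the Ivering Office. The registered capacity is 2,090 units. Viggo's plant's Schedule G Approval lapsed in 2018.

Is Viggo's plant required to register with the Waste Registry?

Exception (a) fails — the General Waiver is not current.
Exception (b): the reference index is 115, meeting the 105 threshold; the wastewater is Schedule-A-only — every condition holds. Turning to paragraph (h): (h) operates against (b): a current Schedule 4 Declaration is held. So (b) is unavailable.
Exception (c)'s conditions are all satisfied: the baseline figure is 51, less than the 57 limit; the facility operates on a batch process; the compliance score is 46 points, meeting the 45 points threshold. Under paragraphs (i)–(o): (i) is engaged (discharge temperature exceeds 35 °C), but is set aside by (j): (j) applies — a current Provisional Certificate is held. (k) is triggered (the reportable unit count is 44, under the 47 limit), but is set aside by (l): (l) operates against (k): the coverage ratio is 75%, under the 81% limit. (m) applies (a current Tier 1 Certificate is held), but is set aside by (n): (n) operates against (m): assessed value is $57,000, meeting the $55,500 threshold. (o) is not engaged (no current Schedule G Approval is held), so (n) stands. So (c) applies.
Exception (d) is satisfied on its face — a current Standing Notice is held; aggregate throughput is 7,560 units, less than the 7,580 units limit. Turning to paragraphs (p)–(q): (p) operates against (d): the qualifying period is 60 days, below the 70 days limit. (q) is inapplicable (the registered capacity is 2,090 units, not below 2,030 units), so (p) stands. Exception (d) does not apply.
Exception (e) fails — discharge is not routed to a licensed treatment works.

No — exception (c) applies; Viggo's plant is not required to register with the Waste Registry.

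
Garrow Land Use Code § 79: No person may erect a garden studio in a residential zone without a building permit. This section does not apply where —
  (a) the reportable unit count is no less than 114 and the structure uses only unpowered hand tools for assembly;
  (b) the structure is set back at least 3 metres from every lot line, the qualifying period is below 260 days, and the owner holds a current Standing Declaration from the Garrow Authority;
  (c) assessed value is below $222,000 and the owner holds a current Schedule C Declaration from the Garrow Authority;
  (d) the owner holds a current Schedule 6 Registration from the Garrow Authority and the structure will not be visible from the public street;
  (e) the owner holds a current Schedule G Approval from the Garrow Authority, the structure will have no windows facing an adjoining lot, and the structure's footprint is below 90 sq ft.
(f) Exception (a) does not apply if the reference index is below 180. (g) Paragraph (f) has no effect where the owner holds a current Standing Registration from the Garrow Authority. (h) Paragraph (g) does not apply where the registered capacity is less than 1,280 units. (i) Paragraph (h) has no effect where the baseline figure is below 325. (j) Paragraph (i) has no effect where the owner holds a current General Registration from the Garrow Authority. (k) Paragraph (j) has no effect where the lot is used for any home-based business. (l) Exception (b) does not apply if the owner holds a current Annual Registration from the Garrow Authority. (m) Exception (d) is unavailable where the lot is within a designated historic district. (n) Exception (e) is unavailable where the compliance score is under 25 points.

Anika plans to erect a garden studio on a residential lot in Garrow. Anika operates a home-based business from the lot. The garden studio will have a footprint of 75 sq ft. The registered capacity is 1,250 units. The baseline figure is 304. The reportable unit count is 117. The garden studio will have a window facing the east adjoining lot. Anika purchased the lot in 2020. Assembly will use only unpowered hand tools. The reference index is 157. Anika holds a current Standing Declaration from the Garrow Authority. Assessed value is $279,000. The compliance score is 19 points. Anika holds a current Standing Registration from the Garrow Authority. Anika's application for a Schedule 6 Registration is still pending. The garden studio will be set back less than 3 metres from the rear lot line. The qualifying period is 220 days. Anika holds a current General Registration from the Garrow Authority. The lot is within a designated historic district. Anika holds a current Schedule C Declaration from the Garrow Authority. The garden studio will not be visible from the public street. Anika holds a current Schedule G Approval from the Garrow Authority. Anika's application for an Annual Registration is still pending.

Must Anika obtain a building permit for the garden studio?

No — exception (a) applies; Anika does not need a building permit.

All of (a)'s requirements are met (the reportable unit count is 117, meeting the 114 threshold; assembly uses only hand tools). Considering the limiting provisions: (f) applies (the reference index is 157, below the 180 limit), but is set aside by (g): (g) operates against (f): a current Standing Registration is held. (h) would limit (g) — the registered capacity is 1,250 units, less than the 1,280 units limit — but (i) sets (h) aside: (i) operates against (h): the baseline figure is 304, below the 325 limit. (j) operates (a current General Registration is held), but is set aside by (k): (k) operates against (j): a home-based business operates on the lot. Exception (a) stands.
Exception (b) does not apply: the rear setback is under 3 m.
Exception (c) does not apply: assessed value is $279,000, not below $222,000.
Exception (d) requires that the owner holds a current Schedule 6 Registration from the Garrow Authority; but there is no Schedule 6 Registration in force, so (d) is unavailable.
Exception (e) fails — a window faces an adjoining lot.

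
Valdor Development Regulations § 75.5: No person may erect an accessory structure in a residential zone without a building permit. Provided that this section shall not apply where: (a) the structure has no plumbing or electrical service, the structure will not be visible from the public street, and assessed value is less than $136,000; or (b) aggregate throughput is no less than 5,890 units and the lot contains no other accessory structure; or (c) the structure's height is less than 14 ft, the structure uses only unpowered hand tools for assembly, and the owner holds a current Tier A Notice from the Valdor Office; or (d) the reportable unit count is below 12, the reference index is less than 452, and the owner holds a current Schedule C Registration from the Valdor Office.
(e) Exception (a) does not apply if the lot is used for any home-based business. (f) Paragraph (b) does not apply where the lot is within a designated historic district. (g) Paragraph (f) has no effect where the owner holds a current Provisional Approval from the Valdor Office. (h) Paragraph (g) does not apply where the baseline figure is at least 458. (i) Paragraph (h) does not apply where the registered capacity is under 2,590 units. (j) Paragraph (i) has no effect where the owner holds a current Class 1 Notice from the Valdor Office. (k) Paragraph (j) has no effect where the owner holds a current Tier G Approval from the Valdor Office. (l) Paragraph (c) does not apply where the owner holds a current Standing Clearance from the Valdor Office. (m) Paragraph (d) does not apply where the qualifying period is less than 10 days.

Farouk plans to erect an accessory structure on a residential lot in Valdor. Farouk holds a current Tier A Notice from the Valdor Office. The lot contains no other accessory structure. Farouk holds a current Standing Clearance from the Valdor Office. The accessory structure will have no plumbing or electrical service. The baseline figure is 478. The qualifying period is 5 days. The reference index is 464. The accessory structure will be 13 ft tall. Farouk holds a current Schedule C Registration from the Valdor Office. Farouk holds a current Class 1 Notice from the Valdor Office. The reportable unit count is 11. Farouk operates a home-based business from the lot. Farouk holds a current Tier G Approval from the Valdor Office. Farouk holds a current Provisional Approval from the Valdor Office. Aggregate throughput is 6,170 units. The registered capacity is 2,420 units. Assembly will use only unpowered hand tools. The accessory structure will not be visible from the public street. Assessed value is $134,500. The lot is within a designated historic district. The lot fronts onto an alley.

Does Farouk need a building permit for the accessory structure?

Exception (a)'s conditions are all satisfied: there is no plumbing or electrical service; the structure will not be visible from the street; assessed value is $134,500, less than the $136,000 limit. However, paragraph (e) must be considered: (e) operates against (a): a home-based business operates on the lot. Exception (a) does not apply.
Exception (b): aggregate throughput is 6,170 units, meeting the 5,890 units threshold; the lot has no other accessory structure — every condition holds. As to paragraphs (f)–(k): (f) is engaged (the lot is in a historic district), but is set aside by (g): (g) applies — a current Provisional Approval is held. (h) would limit (g) — the baseline figure is 478, meeting the 458 threshold — but (i) sets (h) aside: (i) is engaged — the registered capacity is 2,420 units, under the 2,590 units limit. (j) applies (a current Class 1 Notice is held), but is overridden by (k): (k) is triggered — a current Tier G Approval is held. Exception (b) stands.
Exception (c) is satisfied on its face — the structure's height is 13 ft, less than the 14 ft limit; assembly uses only hand tools; a current Tier A Notice is held. But applying paragraph (l): (l) operates against (c): a current Standing Clearance is held. So (c) is unavailable.
Exception (d) fails — the reference index is 464, not less than 452.

No — exception (b) applies; Farouk does not need a building permit.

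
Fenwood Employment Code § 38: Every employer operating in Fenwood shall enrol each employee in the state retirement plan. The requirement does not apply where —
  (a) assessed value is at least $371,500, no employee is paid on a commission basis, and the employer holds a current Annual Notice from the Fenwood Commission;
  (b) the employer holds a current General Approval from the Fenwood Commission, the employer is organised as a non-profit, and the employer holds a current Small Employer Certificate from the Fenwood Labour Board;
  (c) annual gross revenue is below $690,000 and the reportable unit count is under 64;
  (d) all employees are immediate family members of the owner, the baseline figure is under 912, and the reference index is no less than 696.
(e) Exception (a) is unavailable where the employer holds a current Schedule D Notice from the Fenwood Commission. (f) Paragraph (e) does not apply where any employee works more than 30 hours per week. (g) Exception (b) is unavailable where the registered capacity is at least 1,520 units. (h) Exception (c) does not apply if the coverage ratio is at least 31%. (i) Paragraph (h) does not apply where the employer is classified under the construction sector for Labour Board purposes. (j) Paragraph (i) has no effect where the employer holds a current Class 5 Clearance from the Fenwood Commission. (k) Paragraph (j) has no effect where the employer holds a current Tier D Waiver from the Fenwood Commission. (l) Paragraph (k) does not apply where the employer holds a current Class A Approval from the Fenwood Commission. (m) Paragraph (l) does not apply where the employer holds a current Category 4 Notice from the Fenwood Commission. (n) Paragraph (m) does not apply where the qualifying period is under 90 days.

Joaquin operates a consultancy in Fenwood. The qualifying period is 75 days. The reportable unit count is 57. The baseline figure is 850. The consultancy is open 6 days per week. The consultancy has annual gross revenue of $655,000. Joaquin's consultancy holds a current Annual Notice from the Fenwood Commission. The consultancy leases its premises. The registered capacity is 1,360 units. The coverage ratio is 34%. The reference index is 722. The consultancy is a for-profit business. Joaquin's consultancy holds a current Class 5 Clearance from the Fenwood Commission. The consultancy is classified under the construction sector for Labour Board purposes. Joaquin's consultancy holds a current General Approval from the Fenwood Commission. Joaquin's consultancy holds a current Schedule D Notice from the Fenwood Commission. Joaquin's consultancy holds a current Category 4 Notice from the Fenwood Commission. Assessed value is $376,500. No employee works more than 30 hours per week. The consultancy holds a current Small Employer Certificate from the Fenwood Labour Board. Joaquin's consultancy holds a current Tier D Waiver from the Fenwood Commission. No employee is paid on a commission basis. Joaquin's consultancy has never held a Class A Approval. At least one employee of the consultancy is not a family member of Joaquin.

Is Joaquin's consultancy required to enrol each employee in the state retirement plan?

Exception (a) is satisfied on its face — assessed value is $376,500, meeting the $371,500 threshold; no employee is paid on commission; a current Annual Notice is held. But applying paragraphs (e)–(f): (e) applies — a current Schedule D Notice is held. (f) is not engaged (no employee exceeds 30 hours/week), so (e) stands. (a) is therefore removed.
Exception (b) does not apply: the employer is for-profit.
Exception (c)'s conditions are all satisfied: annual gross revenue is $655,000, below the $690,000 limit; the reportable unit count is 57, under the 64 limit. As to paragraphs (h)–(n): (h) applies (the coverage ratio is 34%, meeting the 31% threshold), but is overridden by (i): (i) applies — the consultancy is classified under the construction sector. (j) would limit (i) — a current Class 5 Clearance is held — but (k) sets (j) aside: (k) applies — a current Tier D Waiver is held. (l), which would lift (k), is not triggered — no current Class A Approval is held. (c) remains available.
Exception (d) does not apply: at least one employee is not a family member.

No — exception (c) applies; Joaquin's consultancy is not required to enrol each employee in the state retirement plan.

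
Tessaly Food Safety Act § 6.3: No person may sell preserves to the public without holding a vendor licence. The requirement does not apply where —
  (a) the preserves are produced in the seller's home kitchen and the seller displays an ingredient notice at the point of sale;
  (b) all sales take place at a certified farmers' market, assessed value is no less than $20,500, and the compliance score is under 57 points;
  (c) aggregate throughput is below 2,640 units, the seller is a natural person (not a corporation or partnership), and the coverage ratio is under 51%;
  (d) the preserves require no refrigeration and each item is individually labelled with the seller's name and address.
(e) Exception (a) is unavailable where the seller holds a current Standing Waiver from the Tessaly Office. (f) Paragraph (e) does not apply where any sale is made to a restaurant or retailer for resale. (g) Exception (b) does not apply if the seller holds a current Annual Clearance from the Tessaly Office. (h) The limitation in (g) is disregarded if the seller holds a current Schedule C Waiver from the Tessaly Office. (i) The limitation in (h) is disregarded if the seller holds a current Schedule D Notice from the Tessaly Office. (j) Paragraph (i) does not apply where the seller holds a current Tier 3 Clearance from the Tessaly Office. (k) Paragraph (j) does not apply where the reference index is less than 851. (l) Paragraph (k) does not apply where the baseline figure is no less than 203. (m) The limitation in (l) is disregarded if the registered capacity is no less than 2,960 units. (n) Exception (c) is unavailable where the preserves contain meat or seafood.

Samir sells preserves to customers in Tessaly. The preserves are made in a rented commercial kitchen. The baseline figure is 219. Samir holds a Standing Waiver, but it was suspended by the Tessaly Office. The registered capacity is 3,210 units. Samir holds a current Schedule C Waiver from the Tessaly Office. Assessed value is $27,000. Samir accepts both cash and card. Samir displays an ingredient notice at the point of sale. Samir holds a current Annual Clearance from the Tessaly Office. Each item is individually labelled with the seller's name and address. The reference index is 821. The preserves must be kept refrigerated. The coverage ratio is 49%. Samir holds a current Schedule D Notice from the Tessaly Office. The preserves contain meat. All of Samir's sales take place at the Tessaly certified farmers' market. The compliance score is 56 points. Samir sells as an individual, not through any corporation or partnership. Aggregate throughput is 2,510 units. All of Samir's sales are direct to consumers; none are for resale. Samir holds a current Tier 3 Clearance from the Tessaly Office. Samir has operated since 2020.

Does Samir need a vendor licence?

Yes — Samir must hold a vendor licence.

Exception (a) fails — the preserves are made in a commercial kitchen, not a home kitchen.
All of (b)'s requirements are met (all sales are at a certified farmers' market; assessed value is $27,000, meeting the $20,500 threshold; the compliance score is 56 points, under the 57 points limit). Turning to paragraphs (g)–(m): (g) operates against (b): a current Annual Clearance is held. (h) is engaged (a current Schedule C Waiver is held), but is itself disapplied by (i): (i) operates against (h): a current Schedule D Notice is held. (j) would limit (i) — a current Tier 3 Clearance is held — but (k) sets (j) aside: (k) operates against (j): the reference index is 821, less than the 851 limit. (l) is triggered (the baseline figure is 219, meeting the 203 threshold), but is itself disapplied by (m): (m) operates against (l): the registered capacity is 3,210 units, meeting the 2,960 units threshold. Exception (b) does not apply.
Exception (c) is satisfied on its face — aggregate throughput is 2,510 units, below the 2,640 units limit; the seller is a natural person; the coverage ratio is 49%, under the 51% limit. However, paragraph (n) must be considered: (n) operates against (c): the preserves contain meat. Exception (c) does not apply.
Exception (d) does not apply: the preserves require refrigeration.
None of the exceptions is available; § 6.3 applies in full.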